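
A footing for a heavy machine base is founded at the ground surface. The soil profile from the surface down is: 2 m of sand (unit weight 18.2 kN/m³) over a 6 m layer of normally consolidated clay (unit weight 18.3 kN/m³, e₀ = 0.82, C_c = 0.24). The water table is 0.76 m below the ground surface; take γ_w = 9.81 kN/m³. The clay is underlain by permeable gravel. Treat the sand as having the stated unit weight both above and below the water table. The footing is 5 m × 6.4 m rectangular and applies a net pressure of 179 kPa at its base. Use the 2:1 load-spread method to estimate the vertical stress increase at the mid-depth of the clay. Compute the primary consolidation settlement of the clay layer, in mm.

Mid-depth of clay below the ground surface: z = 2 + 6/2 = 5 m.
Total vertical stress at mid-clay: σ_v = 18.2×2 + 18.3×3 = 91.3 kPa.
Pore pressure: u = 9.81×(5 − 0.76) = 41.594 kPa.
Initial effective stress: σ'_0 = σ_v − u = 91.3 − 41.594 = 49.706 kPa.
Stress increase at mid-clay by the 2:1 spreading method:
Δσ = qBL/((B+z)(L+z)) = 179×5×6.4/((5+5)(6.4+5)) = 50.246 kPa
Final effective stress: σ'_f = σ'_0 + Δσ = 49.706 + 50.246 = 99.952 kPa.
Normally consolidated clay, so the full stress increment lies on the virgin compression line:
S_c = C_c·H/(1+e₀)·log₁₀(σ'_f/σ'_0) = 0.24×6/(1+0.82)×log₁₀(99.952/49.706)
    = 0.79121 × 0.30338 = 0.24 m

S_c ≈ 240 mm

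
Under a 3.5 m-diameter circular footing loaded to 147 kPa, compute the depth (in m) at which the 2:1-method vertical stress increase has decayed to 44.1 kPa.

2:1 spreading — at depth z the loaded area has grown by z in each plan dimension:
qD²/(D+z)² = Δσ_z ⇒ z = D(√(q/Δσ_z) − 1) = 3.5×(√(147/44.1) − 1) = 2.89 m

z ≈ 2.89 m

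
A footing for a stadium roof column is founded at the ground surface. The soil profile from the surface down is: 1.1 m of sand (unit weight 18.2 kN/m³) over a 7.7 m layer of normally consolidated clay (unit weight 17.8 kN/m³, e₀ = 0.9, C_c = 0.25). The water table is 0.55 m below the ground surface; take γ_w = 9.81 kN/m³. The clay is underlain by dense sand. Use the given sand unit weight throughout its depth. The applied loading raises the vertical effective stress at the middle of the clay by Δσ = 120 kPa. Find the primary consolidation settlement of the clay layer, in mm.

Mid-depth of clay below the ground surface: z = 1.1 + 7.7/2 = 4.95 m.
Total vertical stress at mid-clay: σ_v = 18.2×1.1 + 17.8×3.85 = 88.55 kPa.
Pore pressure: u = 9.81×(4.95 − 0.55) = 43.164 kPa.
Initial effective stress: σ'_0 = σ_v − u = 88.55 − 43.164 = 45.386 kPa.
Final effective stress: σ'_f = σ'_0 + Δσ = 45.386 + 120 = 165.39 kPa.
Normally consolidated clay, so the full stress increment lies on the virgin compression line:
S_c = C_c·H/(1+e₀)·log₁₀(σ'_f/σ'_0) = 0.25×7.7/(1+0.9)×log₁₀(165.39/45.386)
    = 1.0132 × 0.56159 = 0.569 m

S_c ≈ 569 mm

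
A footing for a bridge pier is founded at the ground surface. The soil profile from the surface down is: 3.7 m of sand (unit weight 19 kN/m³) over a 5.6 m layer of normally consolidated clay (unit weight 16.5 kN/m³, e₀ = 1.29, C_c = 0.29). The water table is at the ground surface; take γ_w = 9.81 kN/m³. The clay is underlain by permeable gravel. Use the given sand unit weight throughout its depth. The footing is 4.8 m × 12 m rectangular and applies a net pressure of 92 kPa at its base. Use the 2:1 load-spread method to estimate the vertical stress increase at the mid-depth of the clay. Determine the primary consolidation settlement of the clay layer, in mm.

Mid-depth of clay below the ground surface: z = 3.7 + 5.6/2 = 6.5 m.
Total vertical stress at mid-clay: σ_v = 19×3.7 + 16.5×2.8 = 116.5 kPa.
Pore pressure: u = 9.81×(6.5 − 0) = 63.765 kPa.
Initial effective stress: σ'_0 = σ_v − u = 116.5 − 63.765 = 52.735 kPa.
Stress increase at mid-clay by the 2:1 spreading method:
Δσ = qBL/((B+z)(L+z)) = 92×4.8×12/((4.8+6.5)(12+6.5)) = 25.349 kPa
Final effective stress: σ'_f = σ'_0 + Δσ = 52.735 + 25.349 = 78.084 kPa.
Normally consolidated clay, so the full stress increment lies on the virgin compression line:
S_c = C_c·H/(1+e₀)·log₁₀(σ'_f/σ'_0) = 0.29×5.6/(1+1.29)×log₁₀(78.084/52.735)
    = 0.70917 × 0.17046 = 0.1209 m

S_c ≈ 121 mm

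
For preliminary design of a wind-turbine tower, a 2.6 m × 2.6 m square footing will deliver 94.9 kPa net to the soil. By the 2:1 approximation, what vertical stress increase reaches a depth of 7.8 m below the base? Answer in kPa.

Δσ_z ≈ 5.93 kPa

By the 2:1 method the load spreads at 1 horizontal : 2 vertical, so at depth z the loaded area has grown by z in each plan dimension:
Δσ = qBL/((B+z)(L+z)) = 94.9×2.6×2.6/((2.6+7.8)(2.6+7.8)) = 5.9312 kPa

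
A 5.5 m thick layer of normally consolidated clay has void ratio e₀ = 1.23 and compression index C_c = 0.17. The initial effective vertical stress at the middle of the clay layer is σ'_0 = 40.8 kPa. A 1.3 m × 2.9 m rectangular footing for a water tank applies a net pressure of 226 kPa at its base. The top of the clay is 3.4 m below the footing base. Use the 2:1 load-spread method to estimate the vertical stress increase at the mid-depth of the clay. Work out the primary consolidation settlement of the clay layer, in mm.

Mid-depth of clay below the footing base: z = 3.4 + 5.5/2 = 6.15 m.
Stress increase at mid-clay by the 2:1 spreading method:
Δσ = qBL/((B+z)(L+z)) = 226×1.3×2.9/((1.3+6.15)(2.9+6.15)) = 12.637 kPa
Final effective stress: σ'_f = σ'_0 + Δσ = 40.8 + 12.637 = 53.437 kPa.
Normally consolidated clay, so the full stress increment lies on the virgin compression line:
S_c = C_c·H/(1+e₀)·log₁₀(σ'_f/σ'_0) = 0.17×5.5/(1+1.23)×log₁₀(53.437/40.8)
    = 0.41928 × 0.11718 = 0.04913 m

S_c ≈ 49.1 mm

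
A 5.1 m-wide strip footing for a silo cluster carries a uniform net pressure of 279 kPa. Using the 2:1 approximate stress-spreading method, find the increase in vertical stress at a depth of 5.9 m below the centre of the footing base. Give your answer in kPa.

By the 2:1 method the load spreads at 1 horizontal : 2 vertical, so at depth z the loaded area has grown by z in each plan dimension:
Δσ = qB/(B+z) = 279×5.1/(5.1+5.9) = 129.35 kPa

Δσ_z ≈ 129 kPa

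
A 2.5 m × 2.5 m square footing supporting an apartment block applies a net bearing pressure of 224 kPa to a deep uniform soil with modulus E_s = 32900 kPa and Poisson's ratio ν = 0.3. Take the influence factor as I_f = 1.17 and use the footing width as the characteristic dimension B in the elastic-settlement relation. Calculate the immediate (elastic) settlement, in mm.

S_e ≈ 18.1 mm

Immediate (elastic) settlement: S_e = q·B·(1−ν²)/E_s · I_f.
S_e = 224 × 2.5 × (1 − 0.3²) / 32900 × 1.17
    = 224 × 2.5 × 0.91 / 32900 × 1.17
    = 0.01812 m = 18.12 mm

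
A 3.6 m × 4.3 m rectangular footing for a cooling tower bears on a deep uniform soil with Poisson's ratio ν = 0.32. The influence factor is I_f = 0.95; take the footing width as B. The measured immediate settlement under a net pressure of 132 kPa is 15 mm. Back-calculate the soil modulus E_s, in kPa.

E_s ≈ 27000 kPa

S_e = q·B·(1−ν²)/E_s · I_f  ⇒  E_s = q·B·(1−ν²)·I_f / S_e.
E_s = 132 × 3.6 × 0.8976 × 0.95 / 0.015 = 27010 kPa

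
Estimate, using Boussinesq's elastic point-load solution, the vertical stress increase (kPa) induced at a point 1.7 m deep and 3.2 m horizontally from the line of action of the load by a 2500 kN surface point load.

Boussinesq vertical stress below a point load on an elastic half-space:
Δσ_z = 3P/(2πz²) · [1 + (r/z)²]^(−5/2)
r/z = 3.2/1.7 = 1.8824; [1+(r/z)²]^(−5/2) = 0.022729.
Δσ_z = 3×2500/(2π×1.7²) × 0.022729 = 413.03 × 0.022729 = 9.388 kPa

Δσ_z ≈ 9.39 kPa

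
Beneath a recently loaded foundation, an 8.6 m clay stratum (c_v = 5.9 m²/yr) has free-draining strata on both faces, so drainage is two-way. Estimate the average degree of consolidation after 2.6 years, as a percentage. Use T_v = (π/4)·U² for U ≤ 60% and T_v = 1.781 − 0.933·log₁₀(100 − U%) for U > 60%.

U ≈ 89.5 %

Drainage path length: H_d = H/2 = 4.3 m (double drainage).
T_v = c_v·t/H_d² = 5.9×2.6/4.3² = 0.82964.
T_v = 0.82964 corresponds to the U > 60% branch:
U = 1 − 10^((1.781 − T_v)/0.933)/100 = 0.8954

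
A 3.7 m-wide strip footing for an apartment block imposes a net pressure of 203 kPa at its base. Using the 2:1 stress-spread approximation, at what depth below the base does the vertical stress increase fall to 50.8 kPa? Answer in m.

z ≈ 11.1 m

2:1 spreading — at depth z the loaded area has grown by z in each plan dimension:
qB/(B+z) = Δσ_z ⇒ z = qB/Δσ_z − B = 203×3.7/50.8 − 3.7 = 11.09 m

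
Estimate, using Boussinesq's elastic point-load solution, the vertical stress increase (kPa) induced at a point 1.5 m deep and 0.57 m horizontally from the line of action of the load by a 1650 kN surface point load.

Δσ_z ≈ 250 kPa

Boussinesq vertical stress below a point load on an elastic half-space:
Δσ_z = 3P/(2πz²) · [1 + (r/z)²]^(−5/2)
r/z = 0.57/1.5 = 0.38; [1+(r/z)²]^(−5/2) = 0.71377.
Δσ_z = 3×1650/(2π×1.5²) × 0.71377 = 350.14 × 0.71377 = 249.9 kPa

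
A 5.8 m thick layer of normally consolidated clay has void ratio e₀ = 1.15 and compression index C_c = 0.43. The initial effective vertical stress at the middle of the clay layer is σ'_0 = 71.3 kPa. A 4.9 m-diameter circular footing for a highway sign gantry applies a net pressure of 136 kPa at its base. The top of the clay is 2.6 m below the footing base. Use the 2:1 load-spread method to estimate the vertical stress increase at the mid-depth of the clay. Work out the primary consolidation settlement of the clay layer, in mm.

Mid-depth of clay below the footing base: z = 2.6 + 5.8/2 = 5.5 m.
Stress increase at mid-clay by the 2:1 spreading method:
Δσ ≈ qD²/(D+z)² = 136×4.9²/(4.9+5.5)² = 30.19 kPa
Final effective stress: σ'_f = σ'_0 + Δσ = 71.3 + 30.19 = 101.49 kPa.
Normally consolidated clay, so the full stress increment lies on the virgin compression line:
S_c = C_c·H/(1+e₀)·log₁₀(σ'_f/σ'_0) = 0.43×5.8/(1+1.15)×log₁₀(101.49/71.3)
    = 1.16 × 0.15333 = 0.1779 m

S_c ≈ 178 mm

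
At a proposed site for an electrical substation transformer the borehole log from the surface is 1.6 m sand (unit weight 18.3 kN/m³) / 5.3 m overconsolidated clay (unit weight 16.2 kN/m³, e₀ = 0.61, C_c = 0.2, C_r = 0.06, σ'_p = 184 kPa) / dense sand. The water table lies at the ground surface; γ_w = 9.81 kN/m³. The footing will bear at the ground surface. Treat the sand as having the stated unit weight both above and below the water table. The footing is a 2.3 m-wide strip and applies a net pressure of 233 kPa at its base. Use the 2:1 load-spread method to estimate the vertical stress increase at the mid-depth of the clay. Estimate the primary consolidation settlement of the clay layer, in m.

S_c ≈ 0.112 m

Mid-depth of clay below the ground surface: z = 1.6 + 5.3/2 = 4.25 m.
Total vertical stress at mid-clay: σ_v = 18.3×1.6 + 16.2×2.65 = 72.21 kPa.
Pore pressure: u = 9.81×(4.25 − 0) = 41.693 kPa.
Initial effective stress: σ'_0 = σ_v − u = 72.21 − 41.693 = 30.517 kPa.
Stress increase at mid-clay by the 2:1 spreading method:
Δσ = qB/(B+z) = 233×2.3/(2.3+4.25) = 81.817 kPa
Final effective stress: σ'_f = 30.517 + 81.817 = 112.33 kPa.
σ'_f = 112.33 ≤ σ'_p = 184 kPa, so the clay remains overconsolidated and only the recompression index applies:
S_c = C_r·H/(1+e₀)·log₁₀(σ'_f/σ'_0) = 0.06×5.3/1.61×log₁₀(112.33/30.517)
    = 0.19751 × 0.56595 = 0.1118 m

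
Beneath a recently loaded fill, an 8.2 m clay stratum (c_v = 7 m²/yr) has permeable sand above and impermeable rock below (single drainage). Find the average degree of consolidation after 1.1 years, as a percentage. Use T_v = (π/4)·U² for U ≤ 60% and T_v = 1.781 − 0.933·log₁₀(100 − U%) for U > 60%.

U ≈ 38.2 %

Drainage path length: H_d = H = 8.2 m (single drainage).
T_v = c_v·t/H_d² = 7×1.1/8.2² = 0.11452.
T_v = 0.11452 corresponds to the U ≤ 60% branch:
U = √(4T_v/π) = 0.3819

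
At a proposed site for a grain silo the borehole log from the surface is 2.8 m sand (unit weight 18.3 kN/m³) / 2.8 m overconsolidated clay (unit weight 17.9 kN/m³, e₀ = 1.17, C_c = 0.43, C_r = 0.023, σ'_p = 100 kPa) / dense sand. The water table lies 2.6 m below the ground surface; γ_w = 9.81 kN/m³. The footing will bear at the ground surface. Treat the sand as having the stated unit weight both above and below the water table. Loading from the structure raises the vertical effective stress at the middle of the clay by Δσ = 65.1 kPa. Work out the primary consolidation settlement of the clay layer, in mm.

Mid-depth of clay below the ground surface: z = 2.8 + 2.8/2 = 4.2 m.
Total vertical stress at mid-clay: σ_v = 18.3×2.8 + 17.9×1.4 = 76.3 kPa.
Pore pressure: u = 9.81×(4.2 − 2.6) = 15.696 kPa.
Initial effective stress: σ'_0 = σ_v − u = 76.3 − 15.696 = 60.604 kPa.
Final effective stress: σ'_f = 60.604 + 65.1 = 125.7 kPa.
σ'_f = 125.7 > σ'_p = 100 kPa, so the stress path crosses the preconsolidation pressure — recompression up to σ'_p, then virgin compression beyond:
S_c = H/(1+e₀)·[C_r·log₁₀(σ'_p/σ'_0) + C_c·log₁₀(σ'_f/σ'_p)]
    = 2.8/2.17 × [0.023×log₁₀(100/60.604) + 0.43×log₁₀(125.7/100)]
    = 1.2903 × [0.0050025 + 0.042714] = 0.06157 m

S_c ≈ 61.6 mm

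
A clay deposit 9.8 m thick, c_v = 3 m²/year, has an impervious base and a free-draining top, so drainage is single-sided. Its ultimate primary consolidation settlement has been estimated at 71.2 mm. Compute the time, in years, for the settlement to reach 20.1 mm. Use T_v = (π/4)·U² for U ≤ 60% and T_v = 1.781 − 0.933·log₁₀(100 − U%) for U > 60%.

t ≈ 2 years

Drainage path length: H_d = H = 9.8 m (single drainage).
U = S(t)/S_ult = 20.1/71.2 = 0.2823.
U ≤ 60%: T_v = (π/4)·U² = (π/4)×0.2823² = 0.062592.
t = T_v·H_d²/c_v = 0.062592×9.8²/3 = 2.004 years.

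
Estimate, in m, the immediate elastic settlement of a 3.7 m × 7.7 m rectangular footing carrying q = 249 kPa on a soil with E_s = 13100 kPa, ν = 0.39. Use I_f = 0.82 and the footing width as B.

Immediate (elastic) settlement: S_e = q·B·(1−ν²)/E_s · I_f.
S_e = 249 × 3.7 × (1 − 0.39²) / 13100 × 0.82
    = 249 × 3.7 × 0.8479 / 13100 × 0.82
    = 0.0489 m

S_e ≈ 0.0489 m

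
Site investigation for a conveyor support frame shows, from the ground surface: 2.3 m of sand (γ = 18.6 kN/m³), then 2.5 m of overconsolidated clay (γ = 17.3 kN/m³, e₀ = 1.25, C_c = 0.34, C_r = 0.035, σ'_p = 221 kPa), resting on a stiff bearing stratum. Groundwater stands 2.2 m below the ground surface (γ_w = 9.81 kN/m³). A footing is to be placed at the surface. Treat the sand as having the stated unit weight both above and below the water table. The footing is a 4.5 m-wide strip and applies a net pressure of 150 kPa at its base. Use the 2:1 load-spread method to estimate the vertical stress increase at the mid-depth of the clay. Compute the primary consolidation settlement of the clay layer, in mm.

Mid-depth of clay below the ground surface: z = 2.3 + 2.5/2 = 3.55 m.
Total vertical stress at mid-clay: σ_v = 18.6×2.3 + 17.3×1.25 = 64.405 kPa.
Pore pressure: u = 9.81×(3.55 − 2.2) = 13.244 kPa.
Initial effective stress: σ'_0 = σ_v − u = 64.405 − 13.244 = 51.161 kPa.
Stress increase at mid-clay by the 2:1 spreading method:
Δσ = qB/(B+z) = 150×4.5/(4.5+3.55) = 83.851 kPa
Final effective stress: σ'_f = 51.161 + 83.851 = 135.01 kPa.
σ'_f = 135.01 ≤ σ'_p = 221 kPa, so the clay remains overconsolidated and only the recompression index applies:
S_c = C_r·H/(1+e₀)·log₁₀(σ'_f/σ'_0) = 0.035×2.5/2.25×log₁₀(135.01/51.161)
    = 0.038888 × 0.42143 = 0.01639 m

S_c ≈ 16.4 mm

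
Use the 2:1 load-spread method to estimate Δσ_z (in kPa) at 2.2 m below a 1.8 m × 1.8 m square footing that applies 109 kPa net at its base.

By the 2:1 method the load spreads at 1 horizontal : 2 vertical, so at depth z the loaded area has grown by z in each plan dimension:
Δσ = qBL/((B+z)(L+z)) = 109×1.8×1.8/((1.8+2.2)(1.8+2.2)) = 22.073 kPa

Δσ_z ≈ 22.1 kPa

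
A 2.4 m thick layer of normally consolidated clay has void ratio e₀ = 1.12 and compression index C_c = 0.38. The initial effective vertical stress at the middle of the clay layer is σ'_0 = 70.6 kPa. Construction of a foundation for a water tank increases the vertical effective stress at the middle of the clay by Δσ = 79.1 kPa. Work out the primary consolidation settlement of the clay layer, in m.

Final effective stress: σ'_f = σ'_0 + Δσ = 70.6 + 79.1 = 149.7 kPa.
Normally consolidated clay, so the full stress increment lies on the virgin compression line:
S_c = C_c·H/(1+e₀)·log₁₀(σ'_f/σ'_0) = 0.38×2.4/(1+1.12)×log₁₀(149.7/70.6)
    = 0.43019 × 0.32642 = 0.1404 m

S_c ≈ 0.14 m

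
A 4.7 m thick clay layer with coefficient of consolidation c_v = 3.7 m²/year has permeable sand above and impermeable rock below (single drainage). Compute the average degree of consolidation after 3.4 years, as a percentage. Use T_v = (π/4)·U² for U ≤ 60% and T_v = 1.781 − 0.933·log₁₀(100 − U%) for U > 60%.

Drainage path length: H_d = H = 4.7 m (single drainage).
T_v = c_v·t/H_d² = 3.7×3.4/4.7² = 0.56949.
T_v = 0.56949 corresponds to the U > 60% branch:
U = 1 − 10^((1.781 − T_v)/0.933)/100 = 0.8012

U ≈ 80.1 %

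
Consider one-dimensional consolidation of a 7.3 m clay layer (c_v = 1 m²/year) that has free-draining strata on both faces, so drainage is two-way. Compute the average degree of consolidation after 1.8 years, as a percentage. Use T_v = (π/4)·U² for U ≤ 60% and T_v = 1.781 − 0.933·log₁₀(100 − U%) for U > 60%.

U ≈ 41.5 %

Drainage path length: H_d = H/2 = 3.65 m (double drainage).
T_v = c_v·t/H_d² = 1×1.8/3.65² = 0.13511.
T_v = 0.13511 corresponds to the U ≤ 60% branch:
U = √(4T_v/π) = 0.4148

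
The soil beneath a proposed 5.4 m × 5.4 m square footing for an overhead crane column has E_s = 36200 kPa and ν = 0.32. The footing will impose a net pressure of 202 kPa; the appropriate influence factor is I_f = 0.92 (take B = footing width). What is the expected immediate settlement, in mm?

S_e ≈ 24.9 mm

Immediate (elastic) settlement: S_e = q·B·(1−ν²)/E_s · I_f.
S_e = 202 × 5.4 × (1 − 0.32²) / 36200 × 0.92
    = 202 × 5.4 × 0.8976 / 36200 × 0.92
    = 0.02488 m = 24.88 mm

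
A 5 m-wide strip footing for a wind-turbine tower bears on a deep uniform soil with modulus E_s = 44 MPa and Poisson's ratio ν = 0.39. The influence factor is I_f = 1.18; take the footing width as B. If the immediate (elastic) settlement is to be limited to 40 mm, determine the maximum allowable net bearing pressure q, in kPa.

E_s = 44 MPa = 44000 kPa.
S_e = q·B·(1−ν²)/E_s · I_f  ⇒  q = S_e·E_s / (B·(1−ν²)·I_f).
q = 0.04 × 44000 / (5 × 0.8479 × 1.18) = 351.8 kPa

q ≈ 352 kPa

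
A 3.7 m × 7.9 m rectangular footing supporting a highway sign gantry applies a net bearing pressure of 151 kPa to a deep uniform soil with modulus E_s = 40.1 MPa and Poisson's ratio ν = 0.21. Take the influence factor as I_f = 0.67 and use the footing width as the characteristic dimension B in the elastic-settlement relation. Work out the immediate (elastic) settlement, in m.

Immediate (elastic) settlement: S_e = q·B·(1−ν²)/E_s · I_f.
E_s = 40.1 MPa = 40100 kPa.
S_e = 151 × 3.7 × (1 − 0.21²) / 40100 × 0.67
    = 151 × 3.7 × 0.9559 / 40100 × 0.67
    = 0.008923 m

S_e ≈ 0.00892 m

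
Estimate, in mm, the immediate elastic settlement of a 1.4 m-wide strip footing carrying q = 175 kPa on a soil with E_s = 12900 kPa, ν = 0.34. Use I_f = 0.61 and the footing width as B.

Immediate (elastic) settlement: S_e = q·B·(1−ν²)/E_s · I_f.
S_e = 175 × 1.4 × (1 − 0.34²) / 12900 × 0.61
    = 175 × 1.4 × 0.8844 / 12900 × 0.61
    = 0.01025 m = 10.25 mm

S_e ≈ 10.2 mm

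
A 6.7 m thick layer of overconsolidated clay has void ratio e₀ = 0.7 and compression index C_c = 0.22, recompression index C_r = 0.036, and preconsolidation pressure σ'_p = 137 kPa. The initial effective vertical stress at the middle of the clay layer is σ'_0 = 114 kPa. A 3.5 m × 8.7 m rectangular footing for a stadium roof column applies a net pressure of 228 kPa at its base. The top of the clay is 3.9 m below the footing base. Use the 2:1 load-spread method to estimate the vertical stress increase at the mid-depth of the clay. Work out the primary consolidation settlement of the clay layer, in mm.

S_c ≈ 56.6 mm

Mid-depth of clay below the footing base: z = 3.9 + 6.7/2 = 7.25 m.
Stress increase at mid-clay by the 2:1 spreading method:
Δσ = qBL/((B+z)(L+z)) = 228×3.5×8.7/((3.5+7.25)(8.7+7.25)) = 40.49 kPa
Final effective stress: σ'_f = 114 + 40.49 = 154.49 kPa.
σ'_f = 154.49 > σ'_p = 137 kPa, so the stress path crosses the preconsolidation pressure — recompression up to σ'_p, then virgin compression beyond:
S_c = H/(1+e₀)·[C_r·log₁₀(σ'_p/σ'_0) + C_c·log₁₀(σ'_f/σ'_p)]
    = 6.7/1.7 × [0.036×log₁₀(137/114) + 0.22×log₁₀(154.49/137)]
    = 3.9412 × [0.0028734 + 0.01148] = 0.05657 m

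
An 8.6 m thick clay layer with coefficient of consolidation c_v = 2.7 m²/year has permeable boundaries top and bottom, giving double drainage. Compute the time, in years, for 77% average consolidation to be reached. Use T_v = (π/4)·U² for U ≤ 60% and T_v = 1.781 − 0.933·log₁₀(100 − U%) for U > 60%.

t ≈ 3.5 years

Drainage path length: H_d = H/2 = 4.3 m (double drainage).
U > 60%: T_v = 1.781 − 0.933·log₁₀(100 − 77) = 0.51051.
t = T_v·H_d²/c_v = 0.51051×4.3²/2.7 = 3.496 years.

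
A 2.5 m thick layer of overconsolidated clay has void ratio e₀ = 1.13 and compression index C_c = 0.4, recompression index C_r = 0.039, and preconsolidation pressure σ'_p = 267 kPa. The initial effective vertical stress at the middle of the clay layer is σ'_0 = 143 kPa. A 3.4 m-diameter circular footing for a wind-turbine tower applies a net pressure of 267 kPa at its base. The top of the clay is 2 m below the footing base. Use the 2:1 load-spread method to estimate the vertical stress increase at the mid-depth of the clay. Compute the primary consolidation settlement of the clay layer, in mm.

Mid-depth of clay below the footing base: z = 2 + 2.5/2 = 3.25 m.
Stress increase at mid-clay by the 2:1 spreading method:
Δσ ≈ qD²/(D+z)² = 267×3.4²/(3.4+3.25)² = 69.795 kPa
Final effective stress: σ'_f = 143 + 69.795 = 212.8 kPa.
σ'_f = 212.8 ≤ σ'_p = 267 kPa, so the clay remains overconsolidated and only the recompression index applies:
S_c = C_r·H/(1+e₀)·log₁₀(σ'_f/σ'_0) = 0.039×2.5/2.13×log₁₀(212.8/143)
    = 0.045774 × 0.17264 = 0.007902 m

S_c ≈ 7.9 mm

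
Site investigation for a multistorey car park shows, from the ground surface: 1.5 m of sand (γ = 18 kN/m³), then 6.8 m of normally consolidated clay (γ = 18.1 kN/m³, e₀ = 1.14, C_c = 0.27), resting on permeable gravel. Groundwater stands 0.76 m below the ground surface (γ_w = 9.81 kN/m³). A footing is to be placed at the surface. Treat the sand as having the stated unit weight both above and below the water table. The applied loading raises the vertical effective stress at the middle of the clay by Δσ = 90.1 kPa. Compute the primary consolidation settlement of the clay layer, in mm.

Mid-depth of clay below the ground surface: z = 1.5 + 6.8/2 = 4.9 m.
Total vertical stress at mid-clay: σ_v = 18×1.5 + 18.1×3.4 = 88.54 kPa.
Pore pressure: u = 9.81×(4.9 − 0.76) = 40.613 kPa.
Initial effective stress: σ'_0 = σ_v − u = 88.54 − 40.613 = 47.927 kPa.
Final effective stress: σ'_f = σ'_0 + Δσ = 47.927 + 90.1 = 138.03 kPa.
Normally consolidated clay, so the full stress increment lies on the virgin compression line:
S_c = C_c·H/(1+e₀)·log₁₀(σ'_f/σ'_0) = 0.27×6.8/(1+1.14)×log₁₀(138.03/47.927)
    = 0.85794 × 0.45939 = 0.3941 m

S_c ≈ 394 mm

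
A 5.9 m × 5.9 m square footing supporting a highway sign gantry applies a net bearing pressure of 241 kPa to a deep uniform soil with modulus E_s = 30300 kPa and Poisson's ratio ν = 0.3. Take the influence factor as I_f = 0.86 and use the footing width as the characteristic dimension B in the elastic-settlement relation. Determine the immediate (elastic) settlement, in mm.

Immediate (elastic) settlement: S_e = q·B·(1−ν²)/E_s · I_f.
S_e = 241 × 5.9 × (1 − 0.3²) / 30300 × 0.86
    = 241 × 5.9 × 0.91 / 30300 × 0.86
    = 0.03673 m = 36.73 mm

S_e ≈ 36.7 mm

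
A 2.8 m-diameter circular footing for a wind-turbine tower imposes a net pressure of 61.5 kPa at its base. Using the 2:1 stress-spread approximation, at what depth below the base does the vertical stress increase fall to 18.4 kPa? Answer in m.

z ≈ 2.32 m

2:1 spreading — at depth z the loaded area has grown by z in each plan dimension:
qD²/(D+z)² = Δσ_z ⇒ z = D(√(q/Δσ_z) − 1) = 2.8×(√(61.5/18.4) − 1) = 2.319 m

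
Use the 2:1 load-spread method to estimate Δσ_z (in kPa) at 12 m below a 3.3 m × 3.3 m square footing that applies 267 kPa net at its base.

Δσ_z ≈ 12.4 kPa

By the 2:1 method the load spreads at 1 horizontal : 2 vertical, so at depth z the loaded area has grown by z in each plan dimension:
Δσ = qBL/((B+z)(L+z)) = 267×3.3×3.3/((3.3+12)(3.3+12)) = 12.421 kPa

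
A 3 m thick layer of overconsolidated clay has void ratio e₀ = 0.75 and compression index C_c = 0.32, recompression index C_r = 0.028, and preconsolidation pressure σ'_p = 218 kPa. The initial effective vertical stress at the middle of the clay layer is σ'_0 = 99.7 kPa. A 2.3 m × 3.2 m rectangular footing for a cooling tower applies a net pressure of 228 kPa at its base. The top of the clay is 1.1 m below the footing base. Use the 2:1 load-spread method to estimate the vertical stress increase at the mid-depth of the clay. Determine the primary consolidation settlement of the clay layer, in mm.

Mid-depth of clay below the footing base: z = 1.1 + 3/2 = 2.6 m.
Stress increase at mid-clay by the 2:1 spreading method:
Δσ = qBL/((B+z)(L+z)) = 228×2.3×3.2/((2.3+2.6)(3.2+2.6)) = 59.046 kPa
Final effective stress: σ'_f = 99.7 + 59.046 = 158.75 kPa.
σ'_f = 158.75 ≤ σ'_p = 218 kPa, so the clay remains overconsolidated and only the recompression index applies:
S_c = C_r·H/(1+e₀)·log₁₀(σ'_f/σ'_0) = 0.028×3/1.75×log₁₀(158.75/99.7)
    = 0.048 × 0.20202 = 0.009697 m

S_c ≈ 9.7 mm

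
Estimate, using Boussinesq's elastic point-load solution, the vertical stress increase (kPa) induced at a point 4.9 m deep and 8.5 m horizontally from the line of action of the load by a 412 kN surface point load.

Δσ_z ≈ 0.255 kPa

Boussinesq vertical stress below a point load on an elastic half-space:
Δσ_z = 3P/(2πz²) · [1 + (r/z)²]^(−5/2)
r/z = 8.5/4.9 = 1.7347; [1+(r/z)²]^(−5/2) = 0.031072.
Δσ_z = 3×412/(2π×4.9²) × 0.031072 = 8.1931 × 0.031072 = 0.2546 kPa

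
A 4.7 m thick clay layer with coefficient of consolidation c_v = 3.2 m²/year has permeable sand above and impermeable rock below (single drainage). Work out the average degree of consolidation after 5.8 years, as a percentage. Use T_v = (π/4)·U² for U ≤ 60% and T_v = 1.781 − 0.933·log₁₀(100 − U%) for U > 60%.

Drainage path length: H_d = H = 4.7 m (single drainage).
T_v = c_v·t/H_d² = 3.2×5.8/4.7² = 0.8402.
T_v = 0.8402 corresponds to the U > 60% branch:
U = 1 − 10^((1.781 − T_v)/0.933)/100 = 0.8981

U ≈ 89.8 %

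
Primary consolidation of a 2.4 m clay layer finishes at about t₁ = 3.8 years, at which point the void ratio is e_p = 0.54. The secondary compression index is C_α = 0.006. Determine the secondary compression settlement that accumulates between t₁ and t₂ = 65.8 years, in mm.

S_s ≈ 11.6 mm

Secondary compression: S_s = C_α·H/(1+e_p)·log₁₀(t₂/t₁)
S_s = 0.006×2.4/(1+0.54)×log₁₀(65.8/3.8)
    = 0.009351 × 1.238 = 0.01158 m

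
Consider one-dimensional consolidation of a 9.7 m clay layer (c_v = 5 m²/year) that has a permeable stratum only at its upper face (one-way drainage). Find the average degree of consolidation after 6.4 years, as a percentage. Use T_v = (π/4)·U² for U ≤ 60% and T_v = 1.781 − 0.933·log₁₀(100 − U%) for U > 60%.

U ≈ 65 %

Drainage path length: H_d = H = 9.7 m (single drainage).
T_v = c_v·t/H_d² = 5×6.4/9.7² = 0.3401.
T_v = 0.3401 corresponds to the U > 60% branch:
U = 1 − 10^((1.781 − T_v)/0.933)/100 = 0.6498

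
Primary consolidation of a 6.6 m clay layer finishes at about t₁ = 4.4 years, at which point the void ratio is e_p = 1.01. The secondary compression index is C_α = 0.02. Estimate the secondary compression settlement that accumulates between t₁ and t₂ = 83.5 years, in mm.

S_s ≈ 83.9 mm

Secondary compression: S_s = C_α·H/(1+e_p)·log₁₀(t₂/t₁)
S_s = 0.02×6.6/(1+1.01)×log₁₀(83.5/4.4)
    = 0.06567 × 1.278 = 0.08394 m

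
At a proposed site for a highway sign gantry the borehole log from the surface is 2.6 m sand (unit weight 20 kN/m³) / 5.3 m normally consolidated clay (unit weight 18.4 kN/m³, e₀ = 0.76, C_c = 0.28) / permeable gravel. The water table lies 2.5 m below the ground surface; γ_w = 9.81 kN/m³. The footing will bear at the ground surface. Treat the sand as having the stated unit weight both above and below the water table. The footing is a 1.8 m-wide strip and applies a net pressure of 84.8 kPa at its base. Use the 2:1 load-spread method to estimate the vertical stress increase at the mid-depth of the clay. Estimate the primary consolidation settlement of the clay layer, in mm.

S_c ≈ 94.2 mm

Mid-depth of clay below the ground surface: z = 2.6 + 5.3/2 = 5.25 m.
Total vertical stress at mid-clay: σ_v = 20×2.6 + 18.4×2.65 = 100.76 kPa.
Pore pressure: u = 9.81×(5.25 − 2.5) = 26.978 kPa.
Initial effective stress: σ'_0 = σ_v − u = 100.76 − 26.978 = 73.782 kPa.
Stress increase at mid-clay by the 2:1 spreading method:
Δσ = qB/(B+z) = 84.8×1.8/(1.8+5.25) = 21.651 kPa
Final effective stress: σ'_f = σ'_0 + Δσ = 73.782 + 21.651 = 95.433 kPa.
Normally consolidated clay, so the full stress increment lies on the virgin compression line:
S_c = C_c·H/(1+e₀)·log₁₀(σ'_f/σ'_0) = 0.28×5.3/(1+0.76)×log₁₀(95.433/73.782)
    = 0.84318 × 0.11175 = 0.09423 m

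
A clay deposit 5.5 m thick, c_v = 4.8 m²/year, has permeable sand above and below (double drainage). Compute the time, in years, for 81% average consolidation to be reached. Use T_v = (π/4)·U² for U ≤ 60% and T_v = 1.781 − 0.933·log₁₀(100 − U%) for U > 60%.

t ≈ 0.926 years

Drainage path length: H_d = H/2 = 2.75 m (double drainage).
U > 60%: T_v = 1.781 − 0.933·log₁₀(100 − 81) = 0.58792.
t = T_v·H_d²/c_v = 0.58792×2.75²/4.8 = 0.9263 years.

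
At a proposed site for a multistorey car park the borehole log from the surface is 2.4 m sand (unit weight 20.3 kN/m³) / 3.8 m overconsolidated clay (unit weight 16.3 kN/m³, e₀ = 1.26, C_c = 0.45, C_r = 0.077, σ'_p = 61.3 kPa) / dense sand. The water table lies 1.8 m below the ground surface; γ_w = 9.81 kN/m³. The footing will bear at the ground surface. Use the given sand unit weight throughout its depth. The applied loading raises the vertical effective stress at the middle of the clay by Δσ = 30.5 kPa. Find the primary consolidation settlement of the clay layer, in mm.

S_c ≈ 116 mm

Mid-depth of clay below the ground surface: z = 2.4 + 3.8/2 = 4.3 m.
Total vertical stress at mid-clay: σ_v = 20.3×2.4 + 16.3×1.9 = 79.69 kPa.
Pore pressure: u = 9.81×(4.3 − 1.8) = 24.525 kPa.
Initial effective stress: σ'_0 = σ_v − u = 79.69 − 24.525 = 55.165 kPa.
Final effective stress: σ'_f = 55.165 + 30.5 = 85.665 kPa.
σ'_f = 85.665 > σ'_p = 61.3 kPa, so the stress path crosses the preconsolidation pressure — recompression up to σ'_p, then virgin compression beyond:
S_c = H/(1+e₀)·[C_r·log₁₀(σ'_p/σ'_0) + C_c·log₁₀(σ'_f/σ'_p)]
    = 3.8/2.26 × [0.077×log₁₀(61.3/55.165) + 0.45×log₁₀(85.665/61.3)]
    = 1.6814 × [0.0035264 + 0.065404] = 0.1159 m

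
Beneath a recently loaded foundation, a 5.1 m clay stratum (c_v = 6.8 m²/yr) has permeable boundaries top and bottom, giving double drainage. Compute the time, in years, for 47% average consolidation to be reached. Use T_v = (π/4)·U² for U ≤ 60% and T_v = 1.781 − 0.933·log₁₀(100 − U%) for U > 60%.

t ≈ 0.166 years

Drainage path length: H_d = H/2 = 2.55 m (double drainage).
U ≤ 60%: T_v = (π/4)·U² = (π/4)×0.47² = 0.17349.
t = T_v·H_d²/c_v = 0.17349×2.55²/6.8 = 0.1659 years.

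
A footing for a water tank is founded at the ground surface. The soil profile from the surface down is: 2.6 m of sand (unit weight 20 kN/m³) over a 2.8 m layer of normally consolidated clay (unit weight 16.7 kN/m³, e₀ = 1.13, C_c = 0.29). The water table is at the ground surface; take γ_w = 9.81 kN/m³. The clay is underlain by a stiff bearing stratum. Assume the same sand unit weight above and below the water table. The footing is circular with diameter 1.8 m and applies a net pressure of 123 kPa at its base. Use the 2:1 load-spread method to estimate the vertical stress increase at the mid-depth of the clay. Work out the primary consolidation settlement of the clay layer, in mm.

Mid-depth of clay below the ground surface: z = 2.6 + 2.8/2 = 4 m.
Total vertical stress at mid-clay: σ_v = 20×2.6 + 16.7×1.4 = 75.38 kPa.
Pore pressure: u = 9.81×(4 − 0) = 39.24 kPa.
Initial effective stress: σ'_0 = σ_v − u = 75.38 − 39.24 = 36.14 kPa.
Stress increase at mid-clay by the 2:1 spreading method:
Δσ ≈ qD²/(D+z)² = 123×1.8²/(1.8+4)² = 11.847 kPa
Final effective stress: σ'_f = σ'_0 + Δσ = 36.14 + 11.847 = 47.987 kPa.
Normally consolidated clay, so the full stress increment lies on the virgin compression line:
S_c = C_c·H/(1+e₀)·log₁₀(σ'_f/σ'_0) = 0.29×2.8/(1+1.13)×log₁₀(47.987/36.14)
    = 0.38122 × 0.12314 = 0.04694 m

S_c ≈ 46.9 mm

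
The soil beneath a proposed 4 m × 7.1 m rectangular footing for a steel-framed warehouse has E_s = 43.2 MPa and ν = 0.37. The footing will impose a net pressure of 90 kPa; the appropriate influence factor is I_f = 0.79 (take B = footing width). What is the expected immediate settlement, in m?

Immediate (elastic) settlement: S_e = q·B·(1−ν²)/E_s · I_f.
E_s = 43.2 MPa = 43200 kPa.
S_e = 90 × 4 × (1 − 0.37²) / 43200 × 0.79
    = 90 × 4 × 0.8631 / 43200 × 0.79
    = 0.005682 m

S_e ≈ 0.00568 m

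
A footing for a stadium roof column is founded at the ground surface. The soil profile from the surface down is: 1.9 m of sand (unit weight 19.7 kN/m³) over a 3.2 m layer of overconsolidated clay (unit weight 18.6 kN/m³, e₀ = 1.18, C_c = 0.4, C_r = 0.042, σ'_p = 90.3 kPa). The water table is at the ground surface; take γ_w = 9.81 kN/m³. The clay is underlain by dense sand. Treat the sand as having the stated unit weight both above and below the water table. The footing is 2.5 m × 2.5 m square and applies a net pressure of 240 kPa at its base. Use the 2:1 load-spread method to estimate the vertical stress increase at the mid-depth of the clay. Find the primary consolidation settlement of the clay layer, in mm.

Mid-depth of clay below the ground surface: z = 1.9 + 3.2/2 = 3.5 m.
Total vertical stress at mid-clay: σ_v = 19.7×1.9 + 18.6×1.6 = 67.19 kPa.
Pore pressure: u = 9.81×(3.5 − 0) = 34.335 kPa.
Initial effective stress: σ'_0 = σ_v − u = 67.19 − 34.335 = 32.855 kPa.
Stress increase at mid-clay by the 2:1 spreading method:
Δσ = qBL/((B+z)(L+z)) = 240×2.5×2.5/((2.5+3.5)(2.5+3.5)) = 41.667 kPa
Final effective stress: σ'_f = 32.855 + 41.667 = 74.522 kPa.
σ'_f = 74.522 ≤ σ'_p = 90.3 kPa, so the clay remains overconsolidated and only the recompression index applies:
S_c = C_r·H/(1+e₀)·log₁₀(σ'_f/σ'_0) = 0.042×3.2/2.18×log₁₀(74.522/32.855)
    = 0.061652 × 0.35568 = 0.02193 m

S_c ≈ 21.9 mm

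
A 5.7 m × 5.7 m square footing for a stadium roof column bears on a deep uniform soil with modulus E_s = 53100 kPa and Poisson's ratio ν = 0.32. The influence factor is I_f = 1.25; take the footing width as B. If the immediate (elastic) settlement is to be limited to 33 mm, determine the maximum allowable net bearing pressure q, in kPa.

S_e = q·B·(1−ν²)/E_s · I_f  ⇒  q = S_e·E_s / (B·(1−ν²)·I_f).
q = 0.033 × 53100 / (5.7 × 0.8976 × 1.25) = 274 kPa

q ≈ 274 kPa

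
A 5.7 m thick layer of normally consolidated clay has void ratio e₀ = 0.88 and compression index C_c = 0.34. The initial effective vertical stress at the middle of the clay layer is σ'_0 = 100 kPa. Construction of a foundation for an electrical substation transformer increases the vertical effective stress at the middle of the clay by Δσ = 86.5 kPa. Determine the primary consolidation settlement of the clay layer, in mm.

S_c ≈ 279 mm

Final effective stress: σ'_f = σ'_0 + Δσ = 100 + 86.5 = 186.5 kPa.
Normally consolidated clay, so the full stress increment lies on the virgin compression line:
S_c = C_c·H/(1+e₀)·log₁₀(σ'_f/σ'_0) = 0.34×5.7/(1+0.88)×log₁₀(186.5/100)
    = 1.0309 × 0.27068 = 0.279 m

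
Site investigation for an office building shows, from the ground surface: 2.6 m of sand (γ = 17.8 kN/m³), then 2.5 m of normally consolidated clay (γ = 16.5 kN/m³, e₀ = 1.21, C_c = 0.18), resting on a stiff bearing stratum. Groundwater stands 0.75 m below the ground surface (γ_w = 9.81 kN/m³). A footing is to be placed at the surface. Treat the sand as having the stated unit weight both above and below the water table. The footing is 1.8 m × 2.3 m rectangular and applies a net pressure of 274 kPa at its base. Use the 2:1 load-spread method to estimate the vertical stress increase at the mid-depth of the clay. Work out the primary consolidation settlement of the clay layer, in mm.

S_c ≈ 56.5 mm

Mid-depth of clay below the ground surface: z = 2.6 + 2.5/2 = 3.85 m.
Total vertical stress at mid-clay: σ_v = 17.8×2.6 + 16.5×1.25 = 66.905 kPa.
Pore pressure: u = 9.81×(3.85 − 0.75) = 30.411 kPa.
Initial effective stress: σ'_0 = σ_v − u = 66.905 − 30.411 = 36.494 kPa.
Stress increase at mid-clay by the 2:1 spreading method:
Δσ = qBL/((B+z)(L+z)) = 274×1.8×2.3/((1.8+3.85)(2.3+3.85)) = 32.646 kPa
Final effective stress: σ'_f = σ'_0 + Δσ = 36.494 + 32.646 = 69.14 kPa.
Normally consolidated clay, so the full stress increment lies on the virgin compression line:
S_c = C_c·H/(1+e₀)·log₁₀(σ'_f/σ'_0) = 0.18×2.5/(1+1.21)×log₁₀(69.14/36.494)
    = 0.20362 × 0.27751 = 0.05651 m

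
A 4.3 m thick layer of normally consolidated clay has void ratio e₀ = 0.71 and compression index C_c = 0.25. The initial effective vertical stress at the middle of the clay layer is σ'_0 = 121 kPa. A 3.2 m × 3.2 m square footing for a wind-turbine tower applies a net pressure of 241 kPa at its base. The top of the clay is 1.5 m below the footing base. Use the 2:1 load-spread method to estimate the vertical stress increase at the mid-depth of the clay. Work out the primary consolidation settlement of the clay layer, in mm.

S_c ≈ 98.5 mm

Mid-depth of clay below the footing base: z = 1.5 + 4.3/2 = 3.65 m.
Stress increase at mid-clay by the 2:1 spreading method:
Δσ = qBL/((B+z)(L+z)) = 241×3.2×3.2/((3.2+3.65)(3.2+3.65)) = 52.594 kPa
Final effective stress: σ'_f = σ'_0 + Δσ = 121 + 52.594 = 173.59 kPa.
Normally consolidated clay, so the full stress increment lies on the virgin compression line:
S_c = C_c·H/(1+e₀)·log₁₀(σ'_f/σ'_0) = 0.25×4.3/(1+0.71)×log₁₀(173.59/121)
    = 0.62865 × 0.15674 = 0.09853 m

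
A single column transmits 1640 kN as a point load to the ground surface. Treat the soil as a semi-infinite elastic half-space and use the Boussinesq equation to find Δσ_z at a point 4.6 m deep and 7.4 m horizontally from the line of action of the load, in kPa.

Boussinesq vertical stress below a point load on an elastic half-space:
Δσ_z = 3P/(2πz²) · [1 + (r/z)²]^(−5/2)
r/z = 7.4/4.6 = 1.6087; [1+(r/z)²]^(−5/2) = 0.041011.
Δσ_z = 3×1640/(2π×4.6²) × 0.041011 = 37.006 × 0.041011 = 1.518 kPa

Δσ_z ≈ 1.52 kPa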